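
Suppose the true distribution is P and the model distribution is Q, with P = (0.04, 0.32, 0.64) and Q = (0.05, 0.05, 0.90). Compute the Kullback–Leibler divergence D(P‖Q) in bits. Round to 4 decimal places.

D(P‖Q) = Σ p·log₂(p/q).
  0.04·log₂(0.04/0.05) = -0.01288
  0.32·log₂(0.32/0.05) = 0.85698
  0.64·log₂(0.64/0.90) = -0.31479
D(P‖Q) = 0.5293 bits.

0.5293 bits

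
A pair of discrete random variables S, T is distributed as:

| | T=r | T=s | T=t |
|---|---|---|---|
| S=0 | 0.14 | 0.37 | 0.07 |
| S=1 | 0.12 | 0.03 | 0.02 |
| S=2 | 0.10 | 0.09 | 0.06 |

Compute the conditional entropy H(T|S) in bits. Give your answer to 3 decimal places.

Chain rule: H(T|S) = H(S,T) − H(S).
Marginals: p(S) = (0.5800, 0.1700, 0.2500), p(T) = (0.3600, 0.4900, 0.1500).
H(S,T) = 2.7165 bits; H(S) = 1.3904 bits.
H(T|S) = 2.7165 − 1.3904 = 1.326 bits.

1.326 bits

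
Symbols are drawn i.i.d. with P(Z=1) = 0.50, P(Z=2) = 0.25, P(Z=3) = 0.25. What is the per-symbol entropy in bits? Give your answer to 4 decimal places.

H(Z) = −Σ p·log₂ p.
  −(0.50)·log₂(0.50) = 0.50000
  −(0.25)·log₂(0.25) = 0.50000
  −(0.25)·log₂(0.25) = 0.50000
Sum: 0.50000 + 0.50000 + 0.50000 = 1.5000 bits.

1.5000 bits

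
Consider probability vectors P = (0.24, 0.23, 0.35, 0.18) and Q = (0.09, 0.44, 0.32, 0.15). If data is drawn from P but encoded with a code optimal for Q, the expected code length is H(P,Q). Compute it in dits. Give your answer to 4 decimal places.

H(P,Q) = −Σ p·log₁₀ q.
  −0.24·log₁₀(0.09) = 0.25098
  −0.23·log₁₀(0.44) = 0.08201
  −0.35·log₁₀(0.32) = 0.17320
  −0.18·log₁₀(0.15) = 0.14830
H(P,Q) = 0.6545 dits.

0.6545 dits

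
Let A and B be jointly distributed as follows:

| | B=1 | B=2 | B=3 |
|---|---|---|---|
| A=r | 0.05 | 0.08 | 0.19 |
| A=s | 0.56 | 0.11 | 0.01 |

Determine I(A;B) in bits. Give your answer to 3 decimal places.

0.411 bits

Marginals: p(A) = (0.3200, 0.6800), p(B) = (0.6100, 0.1900, 0.2000).
I(A;B) = H(A) + H(B) − H(A,B).
H(A) = 0.9044, H(B) = 1.3546, H(A,B) = 1.8480.
I(A;B) = 0.9044 + 1.3546 − 1.8480 = 0.411 bits.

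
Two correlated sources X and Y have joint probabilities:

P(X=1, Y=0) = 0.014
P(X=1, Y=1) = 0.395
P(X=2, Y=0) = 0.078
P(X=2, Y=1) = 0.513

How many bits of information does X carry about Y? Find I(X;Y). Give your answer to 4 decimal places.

Marginals: p(X) = (0.4090, 0.5910), p(Y) = (0.0920, 0.9080).
I(X;Y) = Σ p(x,y)·log₂[p(x,y)/(p(x)p(y))].
  (1,0): 0.014·log₂(0.3721) = -0.01997
  (1,1): 0.395·log₂(1.0636) = 0.03515
  (2,0): 0.078·log₂(1.4346) = 0.04061
  (2,1): 0.513·log₂(0.9560) = -0.03333
Sum = 0.0225 bits.

0.0225 bits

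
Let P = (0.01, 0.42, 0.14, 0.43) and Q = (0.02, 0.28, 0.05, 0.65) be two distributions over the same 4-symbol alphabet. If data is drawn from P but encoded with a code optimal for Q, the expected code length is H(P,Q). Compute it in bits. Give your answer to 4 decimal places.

H(P,Q) = −Σ p·log₂ q.
  −0.01·log₂(0.02) = 0.05644
  −0.42·log₂(0.28) = 0.77133
  −0.14·log₂(0.05) = 0.60507
  −0.43·log₂(0.65) = 0.26724
H(P,Q) = 1.7001 bits.

1.7001 bits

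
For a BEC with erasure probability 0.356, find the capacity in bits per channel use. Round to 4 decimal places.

Binary erasure channel: capacity C = 1 − ε.
C = 1 − 0.356 = 0.6440 bits per channel use.

0.6440 bits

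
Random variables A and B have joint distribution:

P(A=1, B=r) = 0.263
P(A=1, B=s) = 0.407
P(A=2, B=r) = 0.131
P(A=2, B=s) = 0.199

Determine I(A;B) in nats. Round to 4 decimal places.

0.0000 nats

Marginals: p(A) = (0.6700, 0.3300), p(B) = (0.3940, 0.6060).
I(A;B) = Σ p(x,y)·ln[p(x,y)/(p(x)p(y))].
  (1,r): 0.263·ln(0.9963) = -0.00098
  (1,s): 0.407·ln(1.0024) = 0.00098
  (2,r): 0.131·ln(1.0075) = 0.00098
  (2,s): 0.199·ln(0.9951) = -0.00098
Sum = 0.0000 nats.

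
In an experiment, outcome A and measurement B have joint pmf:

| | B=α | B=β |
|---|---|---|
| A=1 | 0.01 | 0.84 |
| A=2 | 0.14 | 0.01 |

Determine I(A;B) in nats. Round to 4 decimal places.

Marginals: p(A) = (0.8500, 0.1500), p(B) = (0.1500, 0.8500).
I(A;B) = H(A) + H(B) − H(A,B).
H(A) = 0.4227, H(B) = 0.4227, H(A,B) = 0.5138.
I(A;B) = 0.4227 + 0.4227 − 0.5138 = 0.3316 nats.

0.3316 nats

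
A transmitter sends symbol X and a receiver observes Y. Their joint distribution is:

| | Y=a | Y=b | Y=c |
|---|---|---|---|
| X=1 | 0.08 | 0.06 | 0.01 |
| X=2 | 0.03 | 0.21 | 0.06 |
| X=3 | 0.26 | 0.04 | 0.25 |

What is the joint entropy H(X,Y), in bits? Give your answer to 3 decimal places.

H(X,Y) = −Σ p(x,y)·log₂ p(x,y) over all 9 cells.
  cell (1,a): −0.08·log₂0.08 = 0.2915
  cell (1,b): −0.06·log₂0.06 = 0.2435
  cell (1,c): −0.01·log₂0.01 = 0.0664
  cell (2,a): −0.03·log₂0.03 = 0.1518
  cell (2,b): −0.21·log₂0.21 = 0.4728
  cell (2,c): −0.06·log₂0.06 = 0.2435
  cell (3,a): −0.26·log₂0.26 = 0.5053
  cell (3,b): −0.04·log₂0.04 = 0.1858
  cell (3,c): −0.25·log₂0.25 = 0.5000
Sum = 2.661 bits.

2.661 bits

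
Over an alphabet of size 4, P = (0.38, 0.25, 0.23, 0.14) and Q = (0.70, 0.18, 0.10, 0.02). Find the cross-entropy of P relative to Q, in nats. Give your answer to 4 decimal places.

1.6415 nats

H(P,Q) = −Σ p·ln q.
  −0.38·ln(0.70) = 0.13554
  −0.25·ln(0.18) = 0.42870
  −0.23·ln(0.10) = 0.52959
  −0.14·ln(0.02) = 0.54768
H(P,Q) = 1.6415 nats.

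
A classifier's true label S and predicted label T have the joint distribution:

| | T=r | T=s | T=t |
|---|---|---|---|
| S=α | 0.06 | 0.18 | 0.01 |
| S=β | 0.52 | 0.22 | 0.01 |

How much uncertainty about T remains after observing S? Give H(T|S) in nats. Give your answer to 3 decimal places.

0.680 nats

Marginals: p(S) = (0.2500, 0.7500), p(T) = (0.5800, 0.4000, 0.0200).
H(T|S) = Σ p(S) · H(T|S=·).
  S=α: p=0.2500, H(T|S=α) = 0.7078
  S=β: p=0.7500, H(T|S=β) = 0.6713
Weighted sum = 0.680 nats.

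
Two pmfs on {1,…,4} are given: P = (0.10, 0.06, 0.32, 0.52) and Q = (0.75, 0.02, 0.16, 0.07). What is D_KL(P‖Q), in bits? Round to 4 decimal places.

D(P‖Q) = Σ p·log₂(p/q).
  0.10·log₂(0.10/0.75) = -0.29069
  0.06·log₂(0.06/0.02) = 0.09510
  0.32·log₂(0.32/0.16) = 0.32000
  0.52·log₂(0.52/0.07) = 1.50440
D(P‖Q) = 1.6288 bits.

1.6288 bits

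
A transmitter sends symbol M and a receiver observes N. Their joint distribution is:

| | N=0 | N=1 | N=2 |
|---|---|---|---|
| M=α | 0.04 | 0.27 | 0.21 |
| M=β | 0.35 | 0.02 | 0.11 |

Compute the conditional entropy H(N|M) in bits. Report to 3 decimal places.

1.163 bits

Marginals: p(M) = (0.5200, 0.4800), p(N) = (0.3900, 0.2900, 0.3200).
H(N|M) = Σ p(M) · H(N|M=·).
  M=α: p=0.5200, H(N|M=α) = 1.3039
  M=β: p=0.4800, H(N|M=β) = 1.0104
Weighted sum = 1.163 bits.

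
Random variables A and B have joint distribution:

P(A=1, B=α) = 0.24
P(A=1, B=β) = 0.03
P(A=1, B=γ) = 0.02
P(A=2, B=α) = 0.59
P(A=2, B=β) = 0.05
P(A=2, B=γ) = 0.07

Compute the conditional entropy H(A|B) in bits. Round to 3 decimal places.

0.865 bits

Chain rule: H(A|B) = H(A,B) − H(B).
Marginals: p(A) = (0.2900, 0.7100), p(B) = (0.8300, 0.0800, 0.0900).
H(A,B) = 1.6925 bits; H(B) = 0.8273 bits.
H(A|B) = 1.6925 − 0.8273 = 0.865 bits.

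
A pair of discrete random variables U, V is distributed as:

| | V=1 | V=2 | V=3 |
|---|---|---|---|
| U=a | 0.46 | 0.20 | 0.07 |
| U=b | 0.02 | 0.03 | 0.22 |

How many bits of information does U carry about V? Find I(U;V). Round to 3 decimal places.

0.362 bits

Marginals: p(U) = (0.7300, 0.2700), p(V) = (0.4800, 0.2300, 0.2900).
I(U;V) = Σ p(x,y)·log₂[p(x,y)/(p(x)p(y))].
  (a,1): 0.46·log₂(1.3128) = 0.1806
  (a,2): 0.20·log₂(1.1912) = 0.0505
  (a,3): 0.07·log₂(0.3307) = -0.1118
  (b,1): 0.02·log₂(0.1543) = -0.0539
  (b,2): 0.03·log₂(0.4831) = -0.0315
  (b,3): 0.22·log₂(2.8097) = 0.3279
Sum = 0.362 bits.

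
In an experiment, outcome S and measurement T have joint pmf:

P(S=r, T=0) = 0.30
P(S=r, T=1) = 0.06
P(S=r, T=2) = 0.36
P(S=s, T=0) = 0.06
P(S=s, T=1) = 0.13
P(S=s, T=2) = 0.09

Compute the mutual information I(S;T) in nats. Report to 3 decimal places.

0.087 nats

Marginals: p(S) = (0.7200, 0.2800), p(T) = (0.3600, 0.1900, 0.4500).
I(S;T) = H(S) + H(T) − H(S,T).
H(S) = 0.5930, H(T) = 1.0427, H(S,T) = 1.5485.
I(S;T) = 0.5930 + 1.0427 − 1.5485 = 0.087 nats.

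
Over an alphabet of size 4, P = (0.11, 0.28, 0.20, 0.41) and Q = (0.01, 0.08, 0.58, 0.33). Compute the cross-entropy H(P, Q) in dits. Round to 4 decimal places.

H(P,Q) = −Σ p·log₁₀ q.
  −0.11·log₁₀(0.01) = 0.22000
  −0.28·log₁₀(0.08) = 0.30713
  −0.20·log₁₀(0.58) = 0.04731
  −0.41·log₁₀(0.33) = 0.19741
H(P,Q) = 0.7719 dits.

0.7719 dits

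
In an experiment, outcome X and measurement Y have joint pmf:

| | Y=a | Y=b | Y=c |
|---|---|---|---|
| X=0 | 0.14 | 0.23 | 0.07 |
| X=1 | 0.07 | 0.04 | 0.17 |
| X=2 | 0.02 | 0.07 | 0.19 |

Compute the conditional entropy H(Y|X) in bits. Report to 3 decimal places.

Chain rule: H(Y|X) = H(X,Y) − H(X).
Marginals: p(X) = (0.4400, 0.2800, 0.2800), p(Y) = (0.2300, 0.3400, 0.4300).
H(X,Y) = 2.8789 bits; H(X) = 1.5496 bits.
H(Y|X) = 2.8789 − 1.5496 = 1.329 bits.

1.329 bits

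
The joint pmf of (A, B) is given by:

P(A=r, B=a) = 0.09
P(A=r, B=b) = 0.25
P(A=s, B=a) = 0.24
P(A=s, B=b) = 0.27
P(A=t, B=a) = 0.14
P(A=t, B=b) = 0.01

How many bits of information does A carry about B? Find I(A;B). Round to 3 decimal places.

0.152 bits

Marginals: p(A) = (0.3400, 0.5100, 0.1500), p(B) = (0.4700, 0.5300).
I(A;B) = H(A) + H(B) − H(A,B).
H(A) = 1.4351, H(B) = 0.9974, H(A,B) = 2.2804.
I(A;B) = 1.4351 + 0.9974 − 2.2804 = 0.152 bits.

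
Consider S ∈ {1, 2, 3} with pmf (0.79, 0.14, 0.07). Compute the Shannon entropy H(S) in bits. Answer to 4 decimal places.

H(S) = −Σ p·log₂ p.
  −(0.79)·log₂(0.79) = 0.26866
  −(0.14)·log₂(0.14) = 0.39711
  −(0.07)·log₂(0.07) = 0.26856
Sum: 0.26866 + 0.39711 + 0.26856 = 0.9343 bits.

0.9343 bits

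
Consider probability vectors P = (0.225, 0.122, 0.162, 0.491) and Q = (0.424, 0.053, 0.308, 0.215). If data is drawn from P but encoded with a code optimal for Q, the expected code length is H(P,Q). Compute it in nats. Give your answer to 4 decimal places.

1.4969 nats

H(P,Q) = −Σ p·ln q.
  −0.225·ln(0.424) = 0.19305
  −0.122·ln(0.053) = 0.35837
  −0.162·ln(0.308) = 0.19078
  −0.491·ln(0.215) = 0.75472
H(P,Q) = 1.4969 nats.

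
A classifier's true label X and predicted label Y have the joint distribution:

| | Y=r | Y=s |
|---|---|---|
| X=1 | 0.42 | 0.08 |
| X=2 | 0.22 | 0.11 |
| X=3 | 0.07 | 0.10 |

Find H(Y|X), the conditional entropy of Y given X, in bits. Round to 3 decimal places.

0.786 bits

Marginals: p(X) = (0.5000, 0.3300, 0.1700), p(Y) = (0.7100, 0.2900).
H(Y|X) = Σ p(X) · H(Y|X=·).
  X=1: p=0.5000, H(Y|X=1) = 0.6343
  X=2: p=0.3300, H(Y|X=2) = 0.9183
  X=3: p=0.1700, H(Y|X=3) = 0.9774
Weighted sum = 0.786 bits.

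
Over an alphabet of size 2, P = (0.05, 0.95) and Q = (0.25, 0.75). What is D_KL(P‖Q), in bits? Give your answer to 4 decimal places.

0.2079 bits

D(P‖Q) = Σ p·log₂(p/q).
  0.05·log₂(0.05/0.25) = -0.11610
  0.95·log₂(0.95/0.75) = 0.32399
D(P‖Q) = 0.2079 bits.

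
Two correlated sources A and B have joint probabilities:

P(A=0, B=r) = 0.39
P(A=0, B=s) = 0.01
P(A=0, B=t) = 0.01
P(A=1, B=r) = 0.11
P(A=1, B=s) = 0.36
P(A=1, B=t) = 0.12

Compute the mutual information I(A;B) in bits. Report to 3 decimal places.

Marginals: p(A) = (0.4100, 0.5900), p(B) = (0.5000, 0.3700, 0.1300).
I(A;B) = H(A) + H(B) − H(A,B).
H(A) = 0.9765, H(B) = 1.4134, H(A,B) = 1.9106.
I(A;B) = 0.9765 + 1.4134 − 1.9106 = 0.479 bits.

0.479 bits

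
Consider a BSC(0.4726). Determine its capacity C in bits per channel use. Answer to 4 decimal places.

Binary symmetric channel: C = 1 − h₂(ε) where h₂ is the binary entropy function.
h₂(0.4726) = −0.4726·log₂0.4726 − 0.5274·log₂0.5274 = 0.9978.
C = 1 − 0.9978 = 0.0022 bits per channel use.

0.0022 bits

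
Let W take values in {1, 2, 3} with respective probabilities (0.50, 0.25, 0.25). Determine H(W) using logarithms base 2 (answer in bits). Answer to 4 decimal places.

1.5000 bits

H(W) = −Σ p·log₂ p.
  −(0.50)·log₂(0.50) = 0.50000
  −(0.25)·log₂(0.25) = 0.50000
  −(0.25)·log₂(0.25) = 0.50000
Sum: 0.50000 + 0.50000 + 0.50000 = 1.5000 bits.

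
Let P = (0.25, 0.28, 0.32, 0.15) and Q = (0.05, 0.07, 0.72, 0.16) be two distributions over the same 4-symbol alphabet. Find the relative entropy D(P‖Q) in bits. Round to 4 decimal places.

0.7521 bits

D(P‖Q) = Σ p·log₂(p/q).
  0.25·log₂(0.25/0.05) = 0.58048
  0.28·log₂(0.28/0.07) = 0.56000
  0.32·log₂(0.32/0.72) = -0.37438
  0.15·log₂(0.15/0.16) = -0.01397
D(P‖Q) = 0.7521 bits.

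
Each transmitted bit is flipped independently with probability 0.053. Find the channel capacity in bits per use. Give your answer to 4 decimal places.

0.7010 bits

Binary symmetric channel: C = 1 − h₂(ε) where h₂ is the binary entropy function.
h₂(0.053) = −0.053·log₂0.053 − 0.947·log₂0.947 = 0.2990.
C = 1 − 0.2990 = 0.7010 bits per channel use.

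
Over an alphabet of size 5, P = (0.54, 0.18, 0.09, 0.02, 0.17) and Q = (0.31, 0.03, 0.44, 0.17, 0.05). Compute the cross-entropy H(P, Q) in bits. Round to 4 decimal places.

2.7155 bits

H(P,Q) = −Σ p·log₂ q.
  −0.54·log₂(0.31) = 0.91242
  −0.18·log₂(0.03) = 0.91060
  −0.09·log₂(0.44) = 0.10660
  −0.02·log₂(0.17) = 0.05113
  −0.17·log₂(0.05) = 0.73473
H(P,Q) = 2.7155 bits.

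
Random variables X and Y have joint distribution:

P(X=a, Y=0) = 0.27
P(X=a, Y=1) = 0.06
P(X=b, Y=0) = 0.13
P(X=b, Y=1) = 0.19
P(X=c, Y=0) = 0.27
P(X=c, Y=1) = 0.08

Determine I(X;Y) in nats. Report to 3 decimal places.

Marginals: p(X) = (0.3300, 0.3200, 0.3500), p(Y) = (0.6700, 0.3300).
I(X;Y) = Σ p(x,y)·ln[p(x,y)/(p(x)p(y))].
  (a,0): 0.27·ln(1.2212) = 0.0539
  (a,1): 0.06·ln(0.5510) = -0.0358
  (b,0): 0.13·ln(0.6063) = -0.0650
  (b,1): 0.19·ln(1.7992) = 0.1116
  (c,0): 0.27·ln(1.1514) = 0.0381
  (c,1): 0.08·ln(0.6926) = -0.0294
Sum = 0.073 nats.

0.073 nats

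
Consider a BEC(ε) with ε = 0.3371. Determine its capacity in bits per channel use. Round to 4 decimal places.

Binary erasure channel: capacity C = 1 − ε.
C = 1 − 0.3371 = 0.6629 bits per channel use.

0.6629 bits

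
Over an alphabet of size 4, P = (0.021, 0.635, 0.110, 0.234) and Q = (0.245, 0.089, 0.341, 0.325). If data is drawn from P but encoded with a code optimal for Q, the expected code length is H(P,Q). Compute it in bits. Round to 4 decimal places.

H(P,Q) = −Σ p·log₂ q.
  −0.021·log₂(0.245) = 0.04261
  −0.635·log₂(0.089) = 2.21618
  −0.110·log₂(0.341) = 0.17074
  −0.234·log₂(0.325) = 0.37943
H(P,Q) = 2.8090 bits.

2.8090 bits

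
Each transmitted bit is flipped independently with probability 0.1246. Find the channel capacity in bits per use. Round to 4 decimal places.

Binary symmetric channel: C = 1 − h₂(ε) where h₂ is the binary entropy function.
h₂(0.1246) = −0.1246·log₂0.1246 − 0.8754·log₂0.8754 = 0.5424.
C = 1 − 0.5424 = 0.4576 bits per channel use.

0.4576 bits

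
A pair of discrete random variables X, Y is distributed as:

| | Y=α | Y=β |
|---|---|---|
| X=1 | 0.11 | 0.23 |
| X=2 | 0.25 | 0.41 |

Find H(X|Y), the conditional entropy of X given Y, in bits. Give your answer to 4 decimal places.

Marginals: p(X) = (0.3400, 0.6600), p(Y) = (0.3600, 0.6400).
H(X|Y) = Σ p(Y) · H(X|Y=·).
  Y=α: p=0.3600, H(X|Y=α) = 0.8880
  Y=β: p=0.6400, H(X|Y=β) = 0.9422
Weighted sum = 0.9227 bits.

0.9227 bits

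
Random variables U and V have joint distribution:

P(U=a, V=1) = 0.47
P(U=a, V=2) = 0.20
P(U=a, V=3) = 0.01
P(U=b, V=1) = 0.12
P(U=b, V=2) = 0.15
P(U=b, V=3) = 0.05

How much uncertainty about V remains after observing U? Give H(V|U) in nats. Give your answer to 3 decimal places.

0.785 nats

Marginals: p(U) = (0.6800, 0.3200), p(V) = (0.5900, 0.3500, 0.0600).
H(V|U) = Σ p(U) · H(V|U=·).
  U=a: p=0.6800, H(V|U=a) = 0.6773
  U=b: p=0.3200, H(V|U=b) = 1.0130
Weighted sum = 0.785 nats.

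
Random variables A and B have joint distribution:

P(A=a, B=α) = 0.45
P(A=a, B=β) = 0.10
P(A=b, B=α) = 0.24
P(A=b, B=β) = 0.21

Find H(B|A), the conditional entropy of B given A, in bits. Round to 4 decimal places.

0.8248 bits

Chain rule: H(B|A) = H(A,B) − H(A).
Marginals: p(A) = (0.5500, 0.4500), p(B) = (0.6900, 0.3100).
H(A,B) = 1.8176 bits; H(A) = 0.9928 bits.
H(B|A) = 1.8176 − 0.9928 = 0.8248 bits.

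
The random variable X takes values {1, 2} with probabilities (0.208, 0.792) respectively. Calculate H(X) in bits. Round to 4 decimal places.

H(X) = −Σ p·log₂ p.
  −(0.208)·log₂(0.208) = 0.47119
  −(0.792)·log₂(0.792) = 0.26645
Sum: 0.47119 + 0.26645 = 0.7376 bits.

0.7376 bits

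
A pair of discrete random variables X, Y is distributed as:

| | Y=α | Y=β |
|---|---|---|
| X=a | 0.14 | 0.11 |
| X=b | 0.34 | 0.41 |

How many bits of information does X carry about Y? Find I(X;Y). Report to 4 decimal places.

0.0062 bits

Marginals: p(X) = (0.2500, 0.7500), p(Y) = (0.4800, 0.5200).
I(X;Y) = Σ p(x,y)·log₂[p(x,y)/(p(x)p(y))].
  (a,α): 0.14·log₂(1.1667) = 0.03113
  (a,β): 0.11·log₂(0.8462) = -0.02651
  (b,α): 0.34·log₂(0.9444) = -0.02804
  (b,β): 0.41·log₂(1.0513) = 0.02958
Sum = 0.0062 bits.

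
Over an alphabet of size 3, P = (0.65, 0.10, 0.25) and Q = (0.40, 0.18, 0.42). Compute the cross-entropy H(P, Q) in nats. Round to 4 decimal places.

H(P,Q) = −Σ p·ln q.
  −0.65·ln(0.40) = 0.59559
  −0.10·ln(0.18) = 0.17148
  −0.25·ln(0.42) = 0.21688
H(P,Q) = 0.9839 nats.

0.9839 nats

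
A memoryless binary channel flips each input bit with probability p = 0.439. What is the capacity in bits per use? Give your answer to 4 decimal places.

Binary symmetric channel: C = 1 − h₂(ε) where h₂ is the binary entropy function.
h₂(0.439) = −0.439·log₂0.439 − 0.561·log₂0.561 = 0.9892.
C = 1 − 0.9892 = 0.0108 bits per channel use.

0.0108 bits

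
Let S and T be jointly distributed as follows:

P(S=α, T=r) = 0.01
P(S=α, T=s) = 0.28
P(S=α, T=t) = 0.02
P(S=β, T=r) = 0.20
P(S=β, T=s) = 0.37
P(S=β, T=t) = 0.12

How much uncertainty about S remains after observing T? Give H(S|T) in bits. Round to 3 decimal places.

0.782 bits

Chain rule: H(S|T) = H(S,T) − H(T).
Marginals: p(S) = (0.3100, 0.6900), p(T) = (0.2100, 0.6500, 0.1400).
H(S,T) = 2.0557 bits; H(T) = 1.2739 bits.
H(S|T) = 2.0557 − 1.2739 = 0.782 bits.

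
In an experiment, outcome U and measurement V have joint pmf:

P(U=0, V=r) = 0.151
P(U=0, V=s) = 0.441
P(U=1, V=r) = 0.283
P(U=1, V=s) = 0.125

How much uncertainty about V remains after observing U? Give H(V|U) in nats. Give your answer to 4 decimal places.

Chain rule: H(V|U) = H(U,V) − H(U).
Marginals: p(U) = (0.5920, 0.4080), p(V) = (0.4340, 0.5660).
H(U,V) = 1.2637 nats; H(U) = 0.6761 nats.
H(V|U) = 1.2637 − 0.6761 = 0.5876 nats.

0.5876 nats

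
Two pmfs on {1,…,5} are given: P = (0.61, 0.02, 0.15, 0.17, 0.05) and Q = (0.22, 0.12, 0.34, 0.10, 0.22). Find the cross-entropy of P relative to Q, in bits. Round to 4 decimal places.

2.3011 bits

H(P,Q) = −Σ p·log₂ q.
  −0.61·log₂(0.22) = 1.33250
  −0.02·log₂(0.12) = 0.06118
  −0.15·log₂(0.34) = 0.23346
  −0.17·log₂(0.10) = 0.56473
  −0.05·log₂(0.22) = 0.10922
H(P,Q) = 2.3011 bits.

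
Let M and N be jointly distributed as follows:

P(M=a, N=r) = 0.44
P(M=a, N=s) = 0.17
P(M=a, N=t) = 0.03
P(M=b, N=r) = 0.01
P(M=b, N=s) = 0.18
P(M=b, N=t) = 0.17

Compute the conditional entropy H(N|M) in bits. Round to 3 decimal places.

Marginals: p(M) = (0.6400, 0.3600), p(N) = (0.4500, 0.3500, 0.2000).
H(N|M) = Σ p(M) · H(N|M=·).
  M=a: p=0.6400, H(N|M=a) = 1.0866
  M=b: p=0.3600, H(N|M=b) = 1.1548
Weighted sum = 1.111 bits.

1.111 bits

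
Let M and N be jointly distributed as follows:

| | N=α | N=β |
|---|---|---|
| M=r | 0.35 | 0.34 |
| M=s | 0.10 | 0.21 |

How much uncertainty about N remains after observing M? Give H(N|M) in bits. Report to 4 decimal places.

0.9711 bits

Marginals: p(M) = (0.6900, 0.3100), p(N) = (0.4500, 0.5500).
H(N|M) = Σ p(M) · H(N|M=·).
  M=r: p=0.6900, H(N|M=r) = 0.9998
  M=s: p=0.3100, H(N|M=s) = 0.9072
Weighted sum = 0.9711 bits.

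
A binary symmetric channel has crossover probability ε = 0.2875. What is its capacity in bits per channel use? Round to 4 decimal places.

0.1345 bits

Binary symmetric channel: C = 1 − h₂(ε) where h₂ is the binary entropy function.
h₂(0.2875) = −0.2875·log₂0.2875 − 0.7125·log₂0.7125 = 0.8655.
C = 1 − 0.8655 = 0.1345 bits per channel use.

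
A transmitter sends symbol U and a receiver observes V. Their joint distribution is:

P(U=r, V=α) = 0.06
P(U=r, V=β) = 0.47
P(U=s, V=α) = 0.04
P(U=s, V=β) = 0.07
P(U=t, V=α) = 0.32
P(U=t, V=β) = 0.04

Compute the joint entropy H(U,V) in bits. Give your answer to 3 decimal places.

H(U,V) = −Σ p(x,y)·log₂ p(x,y) over all 6 cells.
  cell (r,α): −0.06·log₂0.06 = 0.2435
  cell (r,β): −0.47·log₂0.47 = 0.5120
  cell (s,α): −0.04·log₂0.04 = 0.1858
  cell (s,β): −0.07·log₂0.07 = 0.2686
  cell (t,α): −0.32·log₂0.32 = 0.5260
  cell (t,β): −0.04·log₂0.04 = 0.1858
Sum = 1.922 bits.

1.922 bits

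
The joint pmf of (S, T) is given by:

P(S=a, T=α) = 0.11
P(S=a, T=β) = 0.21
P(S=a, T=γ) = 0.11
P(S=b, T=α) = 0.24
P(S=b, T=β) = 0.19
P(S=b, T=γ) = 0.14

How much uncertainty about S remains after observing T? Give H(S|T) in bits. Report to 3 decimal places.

0.961 bits

Marginals: p(S) = (0.4300, 0.5700), p(T) = (0.3500, 0.4000, 0.2500).
H(S|T) = Σ p(T) · H(S|T=·).
  T=α: p=0.3500, H(S|T=α) = 0.8981
  T=β: p=0.4000, H(S|T=β) = 0.9982
  T=γ: p=0.2500, H(S|T=γ) = 0.9896
Weighted sum = 0.961 bits.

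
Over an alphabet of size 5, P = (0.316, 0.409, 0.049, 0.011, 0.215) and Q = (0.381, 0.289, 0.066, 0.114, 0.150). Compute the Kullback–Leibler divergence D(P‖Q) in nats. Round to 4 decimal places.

0.1200 nats

D(P‖Q) = Σ p·ln(p/q).
  0.316·ln(0.316/0.381) = -0.05911
  0.409·ln(0.409/0.289) = 0.14204
  0.049·ln(0.049/0.066) = -0.01459
  0.011·ln(0.011/0.114) = -0.02572
  0.215·ln(0.215/0.150) = 0.07740
D(P‖Q) = 0.1200 nats.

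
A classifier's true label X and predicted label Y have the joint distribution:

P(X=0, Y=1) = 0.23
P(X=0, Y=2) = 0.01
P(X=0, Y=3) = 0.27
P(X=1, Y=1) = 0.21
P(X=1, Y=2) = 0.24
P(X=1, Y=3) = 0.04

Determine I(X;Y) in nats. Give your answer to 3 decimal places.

Marginals: p(X) = (0.5100, 0.4900), p(Y) = (0.4400, 0.2500, 0.3100).
I(X;Y) = H(X) + H(Y) − H(X,Y).
H(X) = 0.6929, H(Y) = 1.0709, H(X,Y) = 1.5366.
I(X;Y) = 0.6929 + 1.0709 − 1.5366 = 0.227 nats.

0.227 nats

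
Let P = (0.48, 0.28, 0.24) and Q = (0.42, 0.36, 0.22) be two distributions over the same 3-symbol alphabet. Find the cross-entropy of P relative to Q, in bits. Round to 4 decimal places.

H(P,Q) = −Σ p·log₂ q.
  −0.48·log₂(0.42) = 0.60074
  −0.28·log₂(0.36) = 0.41270
  −0.24·log₂(0.22) = 0.52426
H(P,Q) = 1.5377 bits.

1.5377 bits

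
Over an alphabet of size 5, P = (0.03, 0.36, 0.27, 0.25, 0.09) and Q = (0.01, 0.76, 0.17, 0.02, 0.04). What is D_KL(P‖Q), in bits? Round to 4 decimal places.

0.8559 bits

D(P‖Q) = Σ p·log₂(p/q).
  0.03·log₂(0.03/0.01) = 0.04755
  0.36·log₂(0.36/0.76) = -0.38808
  0.27·log₂(0.27/0.17) = 0.18020
  0.25·log₂(0.25/0.02) = 0.91096
  0.09·log₂(0.09/0.04) = 0.10529
D(P‖Q) = 0.8559 bits.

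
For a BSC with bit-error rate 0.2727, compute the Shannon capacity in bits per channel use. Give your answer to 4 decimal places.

0.1547 bits

Binary symmetric channel: C = 1 − h₂(ε) where h₂ is the binary entropy function.
h₂(0.2727) = −0.2727·log₂0.2727 − 0.7273·log₂0.7273 = 0.8453.
C = 1 − 0.8453 = 0.1547 bits per channel use.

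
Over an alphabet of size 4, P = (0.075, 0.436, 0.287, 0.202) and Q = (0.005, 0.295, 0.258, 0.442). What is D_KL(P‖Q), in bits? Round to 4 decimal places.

D(P‖Q) = Σ p·log₂(p/q).
  0.075·log₂(0.075/0.005) = 0.29302
  0.436·log₂(0.436/0.295) = 0.24574
  0.287·log₂(0.287/0.258) = 0.04411
  0.202·log₂(0.202/0.442) = -0.22820
D(P‖Q) = 0.3547 bits.

0.3547 bits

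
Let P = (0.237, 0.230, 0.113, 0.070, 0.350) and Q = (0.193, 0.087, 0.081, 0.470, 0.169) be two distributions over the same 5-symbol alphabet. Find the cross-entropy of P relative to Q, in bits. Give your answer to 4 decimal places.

2.7564 bits

H(P,Q) = −Σ p·log₂ q.
  −0.237·log₂(0.193) = 0.56248
  −0.230·log₂(0.087) = 0.81025
  −0.113·log₂(0.081) = 0.40973
  −0.070·log₂(0.470) = 0.07625
  −0.350·log₂(0.169) = 0.89772
H(P,Q) = 2.7564 bits.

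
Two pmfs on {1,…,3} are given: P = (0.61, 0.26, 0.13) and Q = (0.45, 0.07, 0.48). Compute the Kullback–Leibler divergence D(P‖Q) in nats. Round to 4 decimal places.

0.3569 nats

D(P‖Q) = Σ p·ln(p/q).
  0.61·ln(0.61/0.45) = 0.18557
  0.26·ln(0.26/0.07) = 0.34117
  0.13·ln(0.13/0.48) = -0.16981
D(P‖Q) = 0.3569 nats.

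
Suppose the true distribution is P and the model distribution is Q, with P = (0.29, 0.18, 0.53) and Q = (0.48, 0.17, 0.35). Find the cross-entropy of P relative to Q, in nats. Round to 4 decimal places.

1.0882 nats

H(P,Q) = −Σ p·ln q.
  −0.29·ln(0.48) = 0.21285
  −0.18·ln(0.17) = 0.31895
  −0.53·ln(0.35) = 0.55641
H(P,Q) = 1.0882 nats.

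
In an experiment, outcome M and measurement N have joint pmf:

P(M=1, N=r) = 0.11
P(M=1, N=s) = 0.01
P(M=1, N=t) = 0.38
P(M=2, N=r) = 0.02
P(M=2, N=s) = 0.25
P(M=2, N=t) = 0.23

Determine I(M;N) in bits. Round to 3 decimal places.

0.275 bits

Marginals: p(M) = (0.5000, 0.5000), p(N) = (0.1300, 0.2600, 0.6100).
I(M;N) = Σ p(x,y)·log₂[p(x,y)/(p(x)p(y))].
  (1,r): 0.11·log₂(1.6923) = 0.0835
  (1,s): 0.01·log₂(0.0769) = -0.0370
  (1,t): 0.38·log₂(1.2459) = 0.1205
  (2,r): 0.02·log₂(0.3077) = -0.0340
  (2,s): 0.25·log₂(1.9231) = 0.2359
  (2,t): 0.23·log₂(0.7541) = -0.0937
Sum = 0.275 bits.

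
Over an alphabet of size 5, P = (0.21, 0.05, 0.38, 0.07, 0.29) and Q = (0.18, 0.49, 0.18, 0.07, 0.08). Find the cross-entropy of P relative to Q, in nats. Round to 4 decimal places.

H(P,Q) = −Σ p·ln q.
  −0.21·ln(0.18) = 0.36011
  −0.05·ln(0.49) = 0.03567
  −0.38·ln(0.18) = 0.65162
  −0.07·ln(0.07) = 0.18615
  −0.29·ln(0.08) = 0.73246
H(P,Q) = 1.9660 nats.

1.9660 nats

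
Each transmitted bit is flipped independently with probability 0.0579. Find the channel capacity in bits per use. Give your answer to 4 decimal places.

0.6809 bits

Binary symmetric channel: C = 1 − h₂(ε) where h₂ is the binary entropy function.
h₂(0.0579) = −0.0579·log₂0.0579 − 0.9421·log₂0.9421 = 0.3191.
C = 1 − 0.3191 = 0.6809 bits per channel use.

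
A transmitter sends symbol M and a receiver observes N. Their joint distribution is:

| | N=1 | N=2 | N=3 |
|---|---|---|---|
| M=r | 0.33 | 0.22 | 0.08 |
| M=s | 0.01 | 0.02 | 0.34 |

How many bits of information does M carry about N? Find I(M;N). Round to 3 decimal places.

Marginals: p(M) = (0.6300, 0.3700), p(N) = (0.3400, 0.2400, 0.4200).
I(M;N) = Σ p(x,y)·log₂[p(x,y)/(p(x)p(y))].
  (r,1): 0.33·log₂(1.5406) = 0.2058
  (r,2): 0.22·log₂(1.4550) = 0.1190
  (r,3): 0.08·log₂(0.3023) = -0.1381
  (s,1): 0.01·log₂(0.0795) = -0.0365
  (s,2): 0.02·log₂(0.2252) = -0.0430
  (s,3): 0.34·log₂(2.1879) = 0.3840
Sum = 0.491 bits.

0.491 bits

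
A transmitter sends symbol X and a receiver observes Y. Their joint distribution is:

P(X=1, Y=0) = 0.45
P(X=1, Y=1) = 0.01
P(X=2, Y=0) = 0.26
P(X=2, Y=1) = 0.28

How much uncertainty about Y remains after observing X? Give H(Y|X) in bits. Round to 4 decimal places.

0.6090 bits

Marginals: p(X) = (0.4600, 0.5400), p(Y) = (0.7100, 0.2900).
H(Y|X) = Σ p(X) · H(Y|X=·).
  X=1: p=0.4600, H(Y|X=1) = 0.1511
  X=2: p=0.5400, H(Y|X=2) = 0.9990
Weighted sum = 0.6090 bits.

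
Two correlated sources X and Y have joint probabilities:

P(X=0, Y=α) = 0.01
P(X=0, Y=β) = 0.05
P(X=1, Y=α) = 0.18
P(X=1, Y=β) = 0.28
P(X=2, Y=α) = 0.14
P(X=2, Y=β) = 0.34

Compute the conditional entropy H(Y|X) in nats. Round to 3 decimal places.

0.625 nats

Chain rule: H(Y|X) = H(X,Y) − H(X).
Marginals: p(X) = (0.0600, 0.4600, 0.4800), p(Y) = (0.3300, 0.6700).
H(X,Y) = 1.5030 nats; H(X) = 0.8783 nats.
H(Y|X) = 1.5030 − 0.8783 = 0.625 nats.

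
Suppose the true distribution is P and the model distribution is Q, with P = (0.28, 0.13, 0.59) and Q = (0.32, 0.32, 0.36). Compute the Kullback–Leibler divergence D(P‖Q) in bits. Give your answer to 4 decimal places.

0.1976 bits

D(P‖Q) = Σ p·log₂(p/q).
  0.28·log₂(0.28/0.32) = -0.05394
  0.13·log₂(0.13/0.32) = -0.16894
  0.59·log₂(0.59/0.36) = 0.42050
D(P‖Q) = 0.1976 bits.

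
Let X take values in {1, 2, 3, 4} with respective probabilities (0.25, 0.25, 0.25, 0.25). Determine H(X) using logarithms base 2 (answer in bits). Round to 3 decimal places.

H(X) = −Σ p·log₂ p.
  −(0.25)·log₂(0.25) = 0.5000
  −(0.25)·log₂(0.25) = 0.5000
  −(0.25)·log₂(0.25) = 0.5000
  −(0.25)·log₂(0.25) = 0.5000
Sum: 0.5000 + 0.5000 + 0.5000 + 0.5000 = 2.000 bits.

2.000 bits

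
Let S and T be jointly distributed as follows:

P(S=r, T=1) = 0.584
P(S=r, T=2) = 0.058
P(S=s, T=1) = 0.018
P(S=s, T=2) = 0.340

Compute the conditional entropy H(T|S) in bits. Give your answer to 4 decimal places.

Marginals: p(S) = (0.6420, 0.3580), p(T) = (0.6020, 0.3980).
H(T|S) = Σ p(S) · H(T|S=·).
  S=r: p=0.6420, H(T|S=r) = 0.4376
  S=s: p=0.3580, H(T|S=s) = 0.2876
Weighted sum = 0.3839 bits.

0.3839 bits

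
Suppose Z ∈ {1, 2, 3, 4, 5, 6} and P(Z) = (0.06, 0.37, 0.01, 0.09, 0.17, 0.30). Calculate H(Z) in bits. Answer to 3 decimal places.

H(Z) = −Σ p·log₂ p.
  −(0.06)·log₂(0.06) = 0.2435
  −(0.37)·log₂(0.37) = 0.5307
  −(0.01)·log₂(0.01) = 0.0664
  −(0.09)·log₂(0.09) = 0.3127
  −(0.17)·log₂(0.17) = 0.4346
  −(0.30)·log₂(0.30) = 0.5211
Sum: 0.2435 + 0.5307 + 0.0664 + 0.3127 + 0.4346 + 0.5211 = 2.109 bits.

2.109 bits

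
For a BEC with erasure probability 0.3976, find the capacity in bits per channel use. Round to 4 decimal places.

0.6024 bits

Binary erasure channel: capacity C = 1 − ε.
C = 1 − 0.3976 = 0.6024 bits per channel use.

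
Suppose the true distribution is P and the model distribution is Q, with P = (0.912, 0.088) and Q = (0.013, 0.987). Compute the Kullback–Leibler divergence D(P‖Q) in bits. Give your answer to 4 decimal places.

D(P‖Q) = Σ p·log₂(p/q).
  0.912·log₂(0.912/0.013) = 5.59279
  0.088·log₂(0.088/0.987) = -0.30690
D(P‖Q) = 5.2859 bits.

5.2859 bits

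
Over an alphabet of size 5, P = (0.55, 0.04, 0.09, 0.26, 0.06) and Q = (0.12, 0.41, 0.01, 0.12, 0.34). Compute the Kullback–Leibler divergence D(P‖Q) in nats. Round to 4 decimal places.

D(P‖Q) = Σ p·ln(p/q).
  0.55·ln(0.55/0.12) = 0.83733
  0.04·ln(0.04/0.41) = -0.09309
  0.09·ln(0.09/0.01) = 0.19775
  0.26·ln(0.26/0.12) = 0.20103
  0.06·ln(0.06/0.34) = -0.10408
D(P‖Q) = 1.0389 nats.

1.0389 nats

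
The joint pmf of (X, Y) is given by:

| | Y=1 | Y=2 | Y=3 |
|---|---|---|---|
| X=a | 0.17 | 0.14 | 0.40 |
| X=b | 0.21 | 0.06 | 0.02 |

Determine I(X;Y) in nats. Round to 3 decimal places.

Marginals: p(X) = (0.7100, 0.2900), p(Y) = (0.3800, 0.2000, 0.4200).
I(X;Y) = H(X) + H(Y) − H(X,Y).
H(X) = 0.6022, H(Y) = 1.0539, H(X,Y) = 1.5178.
I(X;Y) = 0.6022 + 1.0539 − 1.5178 = 0.138 nats.

0.138 nats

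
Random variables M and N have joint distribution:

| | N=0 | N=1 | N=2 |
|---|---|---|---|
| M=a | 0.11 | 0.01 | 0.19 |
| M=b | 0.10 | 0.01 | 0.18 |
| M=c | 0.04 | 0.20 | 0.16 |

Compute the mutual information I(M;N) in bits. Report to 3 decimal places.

Marginals: p(M) = (0.3100, 0.2900, 0.4000), p(N) = (0.2500, 0.2200, 0.5300).
I(M;N) = H(M) + H(N) − H(M,N).
H(M) = 1.5705, H(N) = 1.4660, H(M,N) = 2.7890.
I(M;N) = 1.5705 + 1.4660 − 2.7890 = 0.247 bits.

0.247 bits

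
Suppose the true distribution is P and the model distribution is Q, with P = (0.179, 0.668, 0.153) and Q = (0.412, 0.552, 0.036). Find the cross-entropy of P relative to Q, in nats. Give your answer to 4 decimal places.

1.0643 nats

H(P,Q) = −Σ p·ln q.
  −0.179·ln(0.412) = 0.15873
  −0.668·ln(0.552) = 0.39693
  −0.153·ln(0.036) = 0.50861
H(P,Q) = 1.0643 nats.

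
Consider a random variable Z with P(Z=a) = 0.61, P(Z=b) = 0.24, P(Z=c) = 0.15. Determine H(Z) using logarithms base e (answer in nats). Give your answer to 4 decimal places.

H(Z) = −Σ p·ln p.
  −(0.61)·ln(0.61) = 0.30152
  −(0.24)·ln(0.24) = 0.34251
  −(0.15)·ln(0.15) = 0.28457
Sum: 0.30152 + 0.34251 + 0.28457 = 0.9286 nats.

0.9286 nats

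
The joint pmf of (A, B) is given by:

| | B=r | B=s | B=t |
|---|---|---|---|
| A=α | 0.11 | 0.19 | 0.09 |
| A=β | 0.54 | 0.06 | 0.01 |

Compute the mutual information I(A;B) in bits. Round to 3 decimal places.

Marginals: p(A) = (0.3900, 0.6100), p(B) = (0.6500, 0.2500, 0.1000).
I(A;B) = H(A) + H(B) − H(A,B).
H(A) = 0.9648, H(B) = 1.2362, H(A,B) = 1.9082.
I(A;B) = 0.9648 + 1.2362 − 1.9082 = 0.293 bits.

0.293 bits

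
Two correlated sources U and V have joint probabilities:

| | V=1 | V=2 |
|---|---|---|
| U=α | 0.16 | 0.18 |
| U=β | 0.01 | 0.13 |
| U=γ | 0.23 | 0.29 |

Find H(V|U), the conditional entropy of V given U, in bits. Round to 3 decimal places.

Chain rule: H(V|U) = H(U,V) − H(U).
Marginals: p(U) = (0.3400, 0.1400, 0.5200), p(V) = (0.4000, 0.6000).
H(U,V) = 2.3230 bits; H(U) = 1.4169 bits.
H(V|U) = 2.3230 − 1.4169 = 0.906 bits.

0.906 bits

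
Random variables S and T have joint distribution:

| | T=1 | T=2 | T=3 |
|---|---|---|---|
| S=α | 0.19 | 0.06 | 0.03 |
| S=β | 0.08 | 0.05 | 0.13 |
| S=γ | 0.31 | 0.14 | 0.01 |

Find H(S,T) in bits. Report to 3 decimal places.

2.728 bits

H(S,T) = −Σ p(x,y)·log₂ p(x,y) over all 9 cells.
  cell (α,1): −0.19·log₂0.19 = 0.4552
  cell (α,2): −0.06·log₂0.06 = 0.2435
  cell (α,3): −0.03·log₂0.03 = 0.1518
  cell (β,1): −0.08·log₂0.08 = 0.2915
  cell (β,2): −0.05·log₂0.05 = 0.2161
  cell (β,3): −0.13·log₂0.13 = 0.3826
  cell (γ,1): −0.31·log₂0.31 = 0.5238
  cell (γ,2): −0.14·log₂0.14 = 0.3971
  cell (γ,3): −0.01·log₂0.01 = 0.0664
Sum = 2.728 bits.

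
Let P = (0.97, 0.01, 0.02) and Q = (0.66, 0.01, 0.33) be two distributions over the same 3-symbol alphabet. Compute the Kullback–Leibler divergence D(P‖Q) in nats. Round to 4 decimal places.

0.3174 nats

D(P‖Q) = Σ p·ln(p/q).
  0.97·ln(0.97/0.66) = 0.37350
  0.01·ln(0.01/0.01) = 0.00000
  0.02·ln(0.02/0.33) = -0.05607
D(P‖Q) = 0.3174 nats.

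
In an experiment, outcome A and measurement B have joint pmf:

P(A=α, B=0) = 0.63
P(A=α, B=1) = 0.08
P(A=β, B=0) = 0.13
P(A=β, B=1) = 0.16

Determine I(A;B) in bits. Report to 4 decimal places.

Marginals: p(A) = (0.7100, 0.2900), p(B) = (0.7600, 0.2400).
I(A;B) = H(A) + H(B) − H(A,B).
H(A) = 0.8687, H(B) = 0.7950, H(A,B) = 1.5171.
I(A;B) = 0.8687 + 0.7950 − 1.5171 = 0.1466 bits.

0.1466 bits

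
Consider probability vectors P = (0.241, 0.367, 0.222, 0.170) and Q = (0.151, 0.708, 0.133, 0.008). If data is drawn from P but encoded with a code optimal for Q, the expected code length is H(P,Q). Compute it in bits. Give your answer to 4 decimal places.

2.6704 bits

H(P,Q) = −Σ p·log₂ q.
  −0.241·log₂(0.151) = 0.65730
  −0.367·log₂(0.708) = 0.18283
  −0.222·log₂(0.133) = 0.64613
  −0.170·log₂(0.008) = 1.18418
H(P,Q) = 2.6704 bits.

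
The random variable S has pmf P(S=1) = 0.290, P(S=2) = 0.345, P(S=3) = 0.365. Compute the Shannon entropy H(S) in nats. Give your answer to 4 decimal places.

1.0940 nats

H(S) = −Σ p·ln p.
  −(0.290)·ln(0.290) = 0.35898
  −(0.345)·ln(0.345) = 0.36715
  −(0.365)·ln(0.365) = 0.36787
Sum: 0.35898 + 0.36715 + 0.36787 = 1.0940 nats.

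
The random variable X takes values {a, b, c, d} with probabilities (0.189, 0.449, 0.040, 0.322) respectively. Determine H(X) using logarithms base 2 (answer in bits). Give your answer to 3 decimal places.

1.685 bits

H(X) = −Σ p·log₂ p.
  −(0.189)·log₂(0.189) = 0.4543
  −(0.449)·log₂(0.449) = 0.5187
  −(0.040)·log₂(0.040) = 0.1858
  −(0.322)·log₂(0.322) = 0.5264
Sum: 0.4543 + 0.5187 + 0.1858 + 0.5264 = 1.685 bits.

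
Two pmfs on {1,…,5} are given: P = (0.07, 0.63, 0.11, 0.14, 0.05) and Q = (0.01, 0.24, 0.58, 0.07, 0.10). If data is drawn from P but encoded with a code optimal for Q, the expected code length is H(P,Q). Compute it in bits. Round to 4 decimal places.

H(P,Q) = −Σ p·log₂ q.
  −0.07·log₂(0.01) = 0.46507
  −0.63·log₂(0.24) = 1.29710
  −0.11·log₂(0.58) = 0.08645
  −0.14·log₂(0.07) = 0.53711
  −0.05·log₂(0.10) = 0.16610
H(P,Q) = 2.5518 bits.

2.5518 bits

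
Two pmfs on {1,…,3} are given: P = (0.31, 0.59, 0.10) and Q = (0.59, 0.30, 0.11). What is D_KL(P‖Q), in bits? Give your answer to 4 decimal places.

0.2741 bits

D(P‖Q) = Σ p·log₂(p/q).
  0.31·log₂(0.31/0.59) = -0.28782
  0.59·log₂(0.59/0.30) = 0.57569
  0.10·log₂(0.10/0.11) = -0.01375
D(P‖Q) = 0.2741 bits.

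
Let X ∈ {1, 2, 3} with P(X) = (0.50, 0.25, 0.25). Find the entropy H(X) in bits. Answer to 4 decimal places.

H(X) = −Σ p·log₂ p.
  −(0.50)·log₂(0.50) = 0.50000
  −(0.25)·log₂(0.25) = 0.50000
  −(0.25)·log₂(0.25) = 0.50000
Sum: 0.50000 + 0.50000 + 0.50000 = 1.5000 bits.

1.5000 bits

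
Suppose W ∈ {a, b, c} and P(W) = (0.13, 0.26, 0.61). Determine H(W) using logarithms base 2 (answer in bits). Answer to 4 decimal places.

1.3229 bits

H(W) = −Σ p·log₂ p.
  −(0.13)·log₂(0.13) = 0.38264
  −(0.26)·log₂(0.26) = 0.50529
  −(0.61)·log₂(0.61) = 0.43500
Sum: 0.38264 + 0.50529 + 0.43500 = 1.3229 bits.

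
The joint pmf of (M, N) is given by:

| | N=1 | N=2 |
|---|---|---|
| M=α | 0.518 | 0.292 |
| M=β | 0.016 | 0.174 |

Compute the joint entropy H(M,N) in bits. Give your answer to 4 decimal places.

H(M,N) = −Σ p(x,y)·log₂ p(x,y) over all 4 cells.
  cell (α,1): −0.518·log₂0.518 = 0.49157
  cell (α,2): −0.292·log₂0.292 = 0.51858
  cell (β,1): −0.016·log₂0.016 = 0.09545
  cell (β,2): −0.174·log₂0.174 = 0.43897
Sum = 1.5446 bits.

1.5446 bits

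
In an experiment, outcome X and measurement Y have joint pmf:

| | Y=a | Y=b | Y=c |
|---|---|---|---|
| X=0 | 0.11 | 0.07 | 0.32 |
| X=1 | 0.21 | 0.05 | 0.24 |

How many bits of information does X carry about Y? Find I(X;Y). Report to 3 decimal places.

Marginals: p(X) = (0.5000, 0.5000), p(Y) = (0.3200, 0.1200, 0.5600).
I(X;Y) = Σ p(x,y)·log₂[p(x,y)/(p(x)p(y))].
  (0,a): 0.11·log₂(0.6875) = -0.0595
  (0,b): 0.07·log₂(1.1667) = 0.0156
  (0,c): 0.32·log₂(1.1429) = 0.0616
  (1,a): 0.21·log₂(1.3125) = 0.0824
  (1,b): 0.05·log₂(0.8333) = -0.0132
  (1,c): 0.24·log₂(0.8571) = -0.0534
Sum = 0.034 bits.

0.034 bits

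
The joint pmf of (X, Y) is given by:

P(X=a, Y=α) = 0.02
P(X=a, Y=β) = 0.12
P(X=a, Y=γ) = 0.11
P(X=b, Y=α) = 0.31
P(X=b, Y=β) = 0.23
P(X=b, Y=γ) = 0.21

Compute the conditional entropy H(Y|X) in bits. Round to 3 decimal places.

1.503 bits

Marginals: p(X) = (0.2500, 0.7500), p(Y) = (0.3300, 0.3500, 0.3200).
H(Y|X) = Σ p(X) · H(Y|X=·).
  X=a: p=0.2500, H(Y|X=a) = 1.3209
  X=b: p=0.7500, H(Y|X=b) = 1.5640
Weighted sum = 1.503 bits.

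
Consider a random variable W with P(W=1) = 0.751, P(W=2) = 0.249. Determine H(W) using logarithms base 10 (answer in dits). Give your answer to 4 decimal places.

H(W) = −Σ p·log₁₀ p.
  −(0.751)·log₁₀(0.751) = 0.09339
  −(0.249)·log₁₀(0.249) = 0.15035
Sum: 0.09339 + 0.15035 = 0.2437 dits.

0.2437 dits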